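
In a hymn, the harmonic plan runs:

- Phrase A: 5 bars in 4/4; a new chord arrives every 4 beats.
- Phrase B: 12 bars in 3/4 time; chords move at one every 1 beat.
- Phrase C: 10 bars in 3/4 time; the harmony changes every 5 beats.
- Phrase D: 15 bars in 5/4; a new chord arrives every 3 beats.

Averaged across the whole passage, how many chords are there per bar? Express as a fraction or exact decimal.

12/7 chords per bar

A: 5 × 4 = 20 beats ÷ 4 = 5 chords.
B: 12 × 3 = 36 beats ÷ 1 = 36 chords.
C: 10 × 3 = 30 beats ÷ 5 = 6 chords.
D: 15 × 5 = 75 beats ÷ 3 = 25 chords.
Overall: 72 chords over 42 bars → 72/42 = 12/7 chords per bar.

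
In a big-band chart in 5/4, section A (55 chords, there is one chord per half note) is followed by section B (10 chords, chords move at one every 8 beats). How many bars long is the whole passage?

38 bars

A: 55 × 2 = 110 beats = 22 bars.
B: 10 × 8 = 80 beats = 16 bars.
Total: 22 + 16 = 38 bars.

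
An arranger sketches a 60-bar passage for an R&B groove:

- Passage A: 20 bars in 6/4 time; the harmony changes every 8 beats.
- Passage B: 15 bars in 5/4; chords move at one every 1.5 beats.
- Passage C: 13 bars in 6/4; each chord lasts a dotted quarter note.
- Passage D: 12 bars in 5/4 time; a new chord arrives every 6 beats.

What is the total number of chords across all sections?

A: 20·6 = 120 beats, 120/8 = 15 chords.
B: 15·5 = 75 beats, 75/1.5 = 50 chords.
C: 13·6 = 78 beats, 78/1.5 = 52 chords.
D: 12·5 = 60 beats, 60/6 = 10 chords.
Total: 15 + 50 + 52 + 10 = 127.

127 chords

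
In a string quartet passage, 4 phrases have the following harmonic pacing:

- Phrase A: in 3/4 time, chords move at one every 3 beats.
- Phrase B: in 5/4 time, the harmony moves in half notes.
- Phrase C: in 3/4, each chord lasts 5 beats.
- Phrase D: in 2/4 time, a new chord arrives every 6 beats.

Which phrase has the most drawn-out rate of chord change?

Phrase D

A: 3 beats/bar ÷ 3 beats/chord = 1 chord/bar.
B: 5 beats/bar ÷ 2 beats/chord = 2.5 chords/bar.
C: 3 beats/bar ÷ 5 beats/chord = 0.6 chords/bar.
D: 2 beats/bar ÷ 6 beats/chord = 1/3 chords/bar.
Slowest is D at 1/3 chords/bar.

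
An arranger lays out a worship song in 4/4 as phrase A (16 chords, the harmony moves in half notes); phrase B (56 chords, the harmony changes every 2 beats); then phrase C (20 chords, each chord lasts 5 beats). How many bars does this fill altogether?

A: 16 × 2 = 32 beats = 8 bars.
B: 56 × 2 = 112 beats = 28 bars.
C: 20 × 5 = 100 beats = 25 bars.
Total: 8 + 28 + 25 = 61 bars.

61 bars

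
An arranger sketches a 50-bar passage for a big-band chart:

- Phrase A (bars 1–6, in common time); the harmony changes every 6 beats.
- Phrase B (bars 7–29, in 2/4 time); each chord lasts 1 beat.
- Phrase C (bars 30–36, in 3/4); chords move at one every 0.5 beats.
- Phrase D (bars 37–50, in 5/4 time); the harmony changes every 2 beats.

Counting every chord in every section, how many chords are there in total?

A: 6·4 = 24 beats, 24/6 = 4 chords.
B: 23·2 = 46 beats, 46/1 = 46 chords.
C: 7·3 = 21 beats, 21/0.5 = 42 chords.
D: 14·5 = 70 beats, 70/2 = 35 chords.
Total: 4 + 46 + 42 + 35 = 127.

127 chords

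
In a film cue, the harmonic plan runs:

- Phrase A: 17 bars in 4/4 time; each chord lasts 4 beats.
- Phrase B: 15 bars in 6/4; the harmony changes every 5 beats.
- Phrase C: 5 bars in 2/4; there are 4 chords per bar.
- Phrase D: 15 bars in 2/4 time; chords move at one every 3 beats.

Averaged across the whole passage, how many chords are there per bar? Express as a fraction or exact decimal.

A: 17 bars of 4 beats is 68 beats; at 4 beats each that's 17 chords.
B: 15 bars of 6 beats is 90 beats; at 5 beats each that's 18 chords.
C: 5 bars of 2 beats is 10 beats; at 0.5 beats each that's 20 chords.
D: 15 bars of 2 beats is 30 beats; at 3 beats each that's 10 chords.
Overall: 65 chords over 52 bars → 65/52 = 1.25 chords per bar.

1.25 chords per bar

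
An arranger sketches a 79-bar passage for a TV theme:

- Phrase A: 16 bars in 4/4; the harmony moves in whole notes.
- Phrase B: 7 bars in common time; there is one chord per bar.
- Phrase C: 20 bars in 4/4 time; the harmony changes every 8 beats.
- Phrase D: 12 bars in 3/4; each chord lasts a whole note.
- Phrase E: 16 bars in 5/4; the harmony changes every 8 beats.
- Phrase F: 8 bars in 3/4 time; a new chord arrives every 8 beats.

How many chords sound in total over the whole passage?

A: 16 bars × 4 beats = 64 beats; 4 beats/chord → 16 chords.
B: 7 bars × 4 beats = 28 beats; 4 beats/chord → 7 chords.
C: 20 bars × 4 beats = 80 beats; 8 beats/chord → 10 chords.
D: 12 bars × 3 beats = 36 beats; 4 beats/chord → 9 chords.
E: 16 bars × 5 beats = 80 beats; 8 beats/chord → 10 chords.
F: 8 bars × 3 beats = 24 beats; 8 beats/chord → 3 chords.
Total: 16 + 7 + 10 + 9 + 10 + 3 = 55.

55 chords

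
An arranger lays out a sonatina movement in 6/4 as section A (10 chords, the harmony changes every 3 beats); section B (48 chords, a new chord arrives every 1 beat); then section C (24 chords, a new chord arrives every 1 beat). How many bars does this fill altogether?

17 bars

A: 10 × 3 = 30 beats = 5 bars.
B: 48 × 1 = 48 beats = 8 bars.
C: 24 × 1 = 24 beats = 4 bars.
Total: 5 + 8 + 4 = 17 bars.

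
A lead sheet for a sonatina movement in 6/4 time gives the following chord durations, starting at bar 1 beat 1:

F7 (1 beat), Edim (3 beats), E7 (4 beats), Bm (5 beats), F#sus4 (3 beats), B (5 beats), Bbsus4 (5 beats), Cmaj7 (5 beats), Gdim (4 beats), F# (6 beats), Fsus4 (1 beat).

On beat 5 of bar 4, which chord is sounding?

Beat 5 of bar 4 is beat (4−1)×6 + 5 = 23 overall.
Running totals: F7 ends at 1, Edim ends at 4, E7 ends at 8, Bm ends at 13, F#sus4 ends at 16, B ends at 21, Bbsus4 ends at 26.
Beat 23 falls within Bbsus4.

Bbsus4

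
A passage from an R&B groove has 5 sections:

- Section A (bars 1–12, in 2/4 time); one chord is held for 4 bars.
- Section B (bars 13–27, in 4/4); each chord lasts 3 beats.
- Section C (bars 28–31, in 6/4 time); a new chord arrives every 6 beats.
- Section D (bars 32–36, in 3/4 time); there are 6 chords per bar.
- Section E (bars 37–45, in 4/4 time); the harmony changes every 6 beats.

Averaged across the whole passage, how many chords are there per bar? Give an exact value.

A: 12 × 2 = 24 beats ÷ 8 = 3 chords.
B: 15 × 4 = 60 beats ÷ 3 = 20 chords.
C: 4 × 6 = 24 beats ÷ 6 = 4 chords.
D: 5 × 3 = 15 beats ÷ 0.5 = 30 chords.
E: 9 × 4 = 36 beats ÷ 6 = 6 chords.
Overall: 63 chords over 45 bars → 63/45 = 1.4 chords per bar.

1.4 chords per bar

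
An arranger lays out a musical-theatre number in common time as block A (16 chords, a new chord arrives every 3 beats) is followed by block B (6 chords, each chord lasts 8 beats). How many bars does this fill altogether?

A: 16 × 3 = 48 beats = 12 bars.
B: 6 × 8 = 48 beats = 12 bars.
Total: 12 + 12 = 24 bars.

24 bars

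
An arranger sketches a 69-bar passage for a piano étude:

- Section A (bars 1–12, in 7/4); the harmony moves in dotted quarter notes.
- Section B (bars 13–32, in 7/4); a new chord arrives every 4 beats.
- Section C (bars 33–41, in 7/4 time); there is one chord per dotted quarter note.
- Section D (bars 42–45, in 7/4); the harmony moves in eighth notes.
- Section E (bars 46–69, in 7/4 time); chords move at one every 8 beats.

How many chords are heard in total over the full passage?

A: 12·7 = 84 beats, 84/1.5 = 56 chords.
B: 20·7 = 140 beats, 140/4 = 35 chords.
C: 9·7 = 63 beats, 63/1.5 = 42 chords.
D: 4·7 = 28 beats, 28/0.5 = 56 chords.
E: 24·7 = 168 beats, 168/8 = 21 chords.
Total: 56 + 35 + 42 + 56 + 21 = 210.

210 chords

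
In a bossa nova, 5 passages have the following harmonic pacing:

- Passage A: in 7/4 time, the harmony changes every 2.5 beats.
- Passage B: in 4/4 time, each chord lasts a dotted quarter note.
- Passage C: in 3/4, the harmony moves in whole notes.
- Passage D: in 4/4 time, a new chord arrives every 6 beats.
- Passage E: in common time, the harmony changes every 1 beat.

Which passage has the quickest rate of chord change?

Passage E

A: 7 beats/bar ÷ 2.5 beats/chord = 2.8 chords/bar.
B: 4 beats/bar ÷ 1.5 beats/chord = 8/3 chords/bar.
C: 3 beats/bar ÷ 4 beats/chord = 0.75 chords/bar.
D: 4 beats/bar ÷ 6 beats/chord = 2/3 chords/bar.
E: 4 beats/bar ÷ 1 beat/chord = 4 chords/bar.
Fastest is E at 4 chords/bar.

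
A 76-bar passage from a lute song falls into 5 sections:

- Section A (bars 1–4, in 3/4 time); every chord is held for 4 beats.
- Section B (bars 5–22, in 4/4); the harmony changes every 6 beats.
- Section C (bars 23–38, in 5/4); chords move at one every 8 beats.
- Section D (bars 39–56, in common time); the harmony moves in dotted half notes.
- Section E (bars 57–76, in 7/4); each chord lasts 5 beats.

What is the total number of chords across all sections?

77 chords

A: 4·3 = 12 beats, 12/4 = 3 chords.
B: 18·4 = 72 beats, 72/6 = 12 chords.
C: 16·5 = 80 beats, 80/8 = 10 chords.
D: 18·4 = 72 beats, 72/3 = 24 chords.
E: 20·7 = 140 beats, 140/5 = 28 chords.
Total: 3 + 12 + 10 + 24 + 28 = 77.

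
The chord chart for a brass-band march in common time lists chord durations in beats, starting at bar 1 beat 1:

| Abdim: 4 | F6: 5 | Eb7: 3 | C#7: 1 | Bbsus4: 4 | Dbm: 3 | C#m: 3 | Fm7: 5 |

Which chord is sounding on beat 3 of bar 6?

Beat 3 of bar 6 is beat (6−1)×4 + 3 = 23 overall.
Running totals: Abdim ends at 4, F6 ends at 9, Eb7 ends at 12, C#7 ends at 13, Bbsus4 ends at 17, Dbm ends at 20, C#m ends at 23.
Beat 23 falls within C#m.

C#m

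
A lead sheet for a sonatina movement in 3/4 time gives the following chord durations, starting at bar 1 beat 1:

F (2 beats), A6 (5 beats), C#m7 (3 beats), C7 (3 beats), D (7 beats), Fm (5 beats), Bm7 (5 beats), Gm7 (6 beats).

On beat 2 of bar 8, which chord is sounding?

Fm

Beat 2 of bar 8 is beat (8−1)×3 + 2 = 23 overall.
Running totals: F ends at 2, A6 ends at 7, C#m7 ends at 10, C7 ends at 13, D ends at 20, Fm ends at 25.
Beat 23 falls within Fm.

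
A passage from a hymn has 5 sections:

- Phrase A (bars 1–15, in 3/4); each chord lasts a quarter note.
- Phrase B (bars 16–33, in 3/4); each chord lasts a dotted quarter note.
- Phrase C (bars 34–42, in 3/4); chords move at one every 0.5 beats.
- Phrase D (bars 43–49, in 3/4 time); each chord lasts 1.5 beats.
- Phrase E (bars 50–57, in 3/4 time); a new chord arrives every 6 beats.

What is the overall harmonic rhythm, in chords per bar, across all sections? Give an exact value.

51/19 chords per bar

A: 15 bars of 3 beats is 45 beats; at 1 beat each that's 45 chords.
B: 18 bars of 3 beats is 54 beats; at 1.5 beats each that's 36 chords.
C: 9 bars of 3 beats is 27 beats; at 0.5 beats each that's 54 chords.
D: 7 bars of 3 beats is 21 beats; at 1.5 beats each that's 14 chords.
E: 8 bars of 3 beats is 24 beats; at 6 beats each that's 4 chords.
Overall: 153 chords over 57 bars → 153/57 = 51/19 chords per bar.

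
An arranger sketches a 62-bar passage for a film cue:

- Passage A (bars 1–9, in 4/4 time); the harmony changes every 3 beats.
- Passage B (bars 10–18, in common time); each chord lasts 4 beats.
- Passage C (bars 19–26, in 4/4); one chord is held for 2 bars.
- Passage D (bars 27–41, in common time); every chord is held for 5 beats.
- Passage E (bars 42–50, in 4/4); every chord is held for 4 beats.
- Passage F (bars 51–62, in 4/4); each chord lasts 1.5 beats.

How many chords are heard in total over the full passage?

78 chords

A: 9 bars × 4 beats = 36 beats; 3 beats/chord → 12 chords.
B: 9 bars × 4 beats = 36 beats; 4 beats/chord → 9 chords.
C: 8 bars × 4 beats = 32 beats; 8 beats/chord → 4 chords.
D: 15 bars × 4 beats = 60 beats; 5 beats/chord → 12 chords.
E: 9 bars × 4 beats = 36 beats; 4 beats/chord → 9 chords.
F: 12 bars × 4 beats = 48 beats; 1.5 beats/chord → 32 chords.
Total: 12 + 9 + 4 + 12 + 9 + 32 = 78.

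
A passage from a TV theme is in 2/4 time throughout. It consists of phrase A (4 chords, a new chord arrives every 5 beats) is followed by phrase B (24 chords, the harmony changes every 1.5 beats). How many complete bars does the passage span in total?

28 bars

A: 4 × 5 = 20 beats = 10 bars.
B: 24 × 1.5 = 36 beats = 18 bars.
Total: 10 + 18 = 28 bars.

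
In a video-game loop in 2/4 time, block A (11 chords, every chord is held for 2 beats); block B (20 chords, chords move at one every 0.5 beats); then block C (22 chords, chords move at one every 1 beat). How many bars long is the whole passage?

27 bars

A: 11 × 2 = 22 beats = 11 bars.
B: 20 × 0.5 = 10 beats = 5 bars.
C: 22 × 1 = 22 beats = 11 bars.
Total: 11 + 5 + 11 = 27 bars.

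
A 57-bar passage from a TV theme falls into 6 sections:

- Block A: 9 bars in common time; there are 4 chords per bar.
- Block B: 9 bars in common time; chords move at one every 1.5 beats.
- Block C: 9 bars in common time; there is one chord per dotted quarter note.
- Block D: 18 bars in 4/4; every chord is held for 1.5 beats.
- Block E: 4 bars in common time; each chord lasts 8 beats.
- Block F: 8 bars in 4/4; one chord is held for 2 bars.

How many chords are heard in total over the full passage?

138 chords

A: 9 bars × 4 beats = 36 beats; 1 beat/chord → 36 chords.
B: 9 bars × 4 beats = 36 beats; 1.5 beats/chord → 24 chords.
C: 9 bars × 4 beats = 36 beats; 1.5 beats/chord → 24 chords.
D: 18 bars × 4 beats = 72 beats; 1.5 beats/chord → 48 chords.
E: 4 bars × 4 beats = 16 beats; 8 beats/chord → 2 chords.
F: 8 bars × 4 beats = 32 beats; 8 beats/chord → 4 chords.
Total: 36 + 24 + 24 + 48 + 2 + 4 = 138.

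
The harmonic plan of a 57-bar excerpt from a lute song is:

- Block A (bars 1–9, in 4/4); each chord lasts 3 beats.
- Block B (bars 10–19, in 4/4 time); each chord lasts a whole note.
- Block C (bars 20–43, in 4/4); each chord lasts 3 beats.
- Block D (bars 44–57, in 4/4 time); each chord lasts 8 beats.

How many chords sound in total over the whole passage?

61 chords

A: 9 bars × 4 beats = 36 beats; 3 beats/chord → 12 chords.
B: 10 bars × 4 beats = 40 beats; 4 beats/chord → 10 chords.
C: 24 bars × 4 beats = 96 beats; 3 beats/chord → 32 chords.
D: 14 bars × 4 beats = 56 beats; 8 beats/chord → 7 chords.
Total: 12 + 10 + 32 + 7 = 61.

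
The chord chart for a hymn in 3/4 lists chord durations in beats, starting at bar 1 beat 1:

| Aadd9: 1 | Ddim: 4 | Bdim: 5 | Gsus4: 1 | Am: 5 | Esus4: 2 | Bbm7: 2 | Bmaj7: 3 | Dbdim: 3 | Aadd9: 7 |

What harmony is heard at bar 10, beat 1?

Beat 1 of bar 10 is beat (10−1)×3 + 1 = 28 overall.
Running totals: Aadd9 ends at 1, Ddim ends at 5, Bdim ends at 10, Gsus4 ends at 11, Am ends at 16, Esus4 ends at 18, Bbm7 ends at 20, Bmaj7 ends at 23, Dbdim ends at 26, Aadd9 ends at 33.
Beat 28 falls within Aadd9.

Aadd9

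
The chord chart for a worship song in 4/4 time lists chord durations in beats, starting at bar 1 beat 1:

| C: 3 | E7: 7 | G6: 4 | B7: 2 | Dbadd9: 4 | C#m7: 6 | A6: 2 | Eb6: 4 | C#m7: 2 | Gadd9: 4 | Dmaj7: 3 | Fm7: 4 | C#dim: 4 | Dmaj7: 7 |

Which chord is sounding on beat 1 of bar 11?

Beat 1 of bar 11 is beat (11−1)×4 + 1 = 41 overall.
Running totals: C ends at 3, E7 ends at 10, G6 ends at 14, B7 ends at 16, Dbadd9 ends at 20, C#m7 ends at 26, A6 ends at 28, Eb6 ends at 32, C#m7 ends at 34, Gadd9 ends at 38, Dmaj7 ends at 41.
Beat 41 falls within Dmaj7.

Dmaj7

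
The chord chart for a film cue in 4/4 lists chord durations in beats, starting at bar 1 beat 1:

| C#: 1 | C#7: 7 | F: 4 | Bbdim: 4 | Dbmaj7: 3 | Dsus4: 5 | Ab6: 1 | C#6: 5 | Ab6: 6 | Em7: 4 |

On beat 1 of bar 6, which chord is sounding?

Dsus4

Beat 1 of bar 6 is beat (6−1)×4 + 1 = 21 overall.
Running totals: C# ends at 1, C#7 ends at 8, F ends at 12, Bbdim ends at 16, Dbmaj7 ends at 19, Dsus4 ends at 24.
Beat 21 falls within Dsus4.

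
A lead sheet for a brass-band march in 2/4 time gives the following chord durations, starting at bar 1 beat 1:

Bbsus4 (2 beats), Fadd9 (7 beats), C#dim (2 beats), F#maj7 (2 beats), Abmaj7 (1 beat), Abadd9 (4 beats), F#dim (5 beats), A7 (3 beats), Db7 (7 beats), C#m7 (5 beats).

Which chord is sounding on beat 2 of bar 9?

Abadd9

Beat 2 of bar 9 is beat (9−1)×2 + 2 = 18 overall.
Running totals: Bbsus4 ends at 2, Fadd9 ends at 9, C#dim ends at 11, F#maj7 ends at 13, Abmaj7 ends at 14, Abadd9 ends at 18.
Beat 18 falls within Abadd9.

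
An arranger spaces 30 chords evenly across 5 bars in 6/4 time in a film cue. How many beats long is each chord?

1 beat

5 bars × 6 beats/bar = 30 beats total.
30 beats ÷ 30 chords = 1 beats per chord.
(That is a quarter note.)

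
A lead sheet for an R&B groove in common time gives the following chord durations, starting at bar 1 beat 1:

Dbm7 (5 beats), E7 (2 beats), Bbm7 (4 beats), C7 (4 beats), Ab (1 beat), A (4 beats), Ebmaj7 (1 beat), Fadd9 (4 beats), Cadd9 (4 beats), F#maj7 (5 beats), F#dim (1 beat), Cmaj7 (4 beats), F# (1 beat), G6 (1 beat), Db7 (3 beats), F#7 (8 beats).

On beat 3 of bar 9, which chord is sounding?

Beat 3 of bar 9 is beat (9−1)×4 + 3 = 35 overall.
Running totals: Dbm7 ends at 5, E7 ends at 7, Bbm7 ends at 11, C7 ends at 15, Ab ends at 16, A ends at 20, Ebmaj7 ends at 21, Fadd9 ends at 25, Cadd9 ends at 29, F#maj7 ends at 34, F#dim ends at 35.
Beat 35 falls within F#dim.

F#dim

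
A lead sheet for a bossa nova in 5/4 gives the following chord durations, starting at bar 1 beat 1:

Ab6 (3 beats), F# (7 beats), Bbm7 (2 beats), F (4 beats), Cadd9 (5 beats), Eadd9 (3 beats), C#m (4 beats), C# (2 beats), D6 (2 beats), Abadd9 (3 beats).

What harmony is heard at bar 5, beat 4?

Eadd9

Beat 4 of bar 5 is beat (5−1)×5 + 4 = 24 overall.
Running totals: Ab6 ends at 3, F# ends at 10, Bbm7 ends at 12, F ends at 16, Cadd9 ends at 21, Eadd9 ends at 24.
Beat 24 falls within Eadd9.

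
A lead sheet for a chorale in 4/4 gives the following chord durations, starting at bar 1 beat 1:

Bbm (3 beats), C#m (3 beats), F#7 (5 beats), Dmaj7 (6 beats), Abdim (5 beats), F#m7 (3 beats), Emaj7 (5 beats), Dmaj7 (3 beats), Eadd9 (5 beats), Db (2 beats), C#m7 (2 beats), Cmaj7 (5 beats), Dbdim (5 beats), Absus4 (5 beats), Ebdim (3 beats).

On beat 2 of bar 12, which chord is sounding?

Cmaj7

Beat 2 of bar 12 is beat (12−1)×4 + 2 = 46 overall.
Running totals: Bbm ends at 3, C#m ends at 6, F#7 ends at 11, Dmaj7 ends at 17, Abdim ends at 22, F#m7 ends at 25, Emaj7 ends at 30, Dmaj7 ends at 33, Eadd9 ends at 38, Db ends at 40, C#m7 ends at 42, Cmaj7 ends at 47.
Beat 46 falls within Cmaj7.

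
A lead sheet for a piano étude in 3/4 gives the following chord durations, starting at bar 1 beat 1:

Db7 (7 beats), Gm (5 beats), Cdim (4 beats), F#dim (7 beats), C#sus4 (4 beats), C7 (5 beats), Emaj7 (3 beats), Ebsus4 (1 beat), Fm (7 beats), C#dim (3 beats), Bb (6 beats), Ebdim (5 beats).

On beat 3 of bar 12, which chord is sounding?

Ebsus4

Beat 3 of bar 12 is beat (12−1)×3 + 3 = 36 overall.
Running totals: Db7 ends at 7, Gm ends at 12, Cdim ends at 16, F#dim ends at 23, C#sus4 ends at 27, C7 ends at 32, Emaj7 ends at 35, Ebsus4 ends at 36.
Beat 36 falls within Ebsus4.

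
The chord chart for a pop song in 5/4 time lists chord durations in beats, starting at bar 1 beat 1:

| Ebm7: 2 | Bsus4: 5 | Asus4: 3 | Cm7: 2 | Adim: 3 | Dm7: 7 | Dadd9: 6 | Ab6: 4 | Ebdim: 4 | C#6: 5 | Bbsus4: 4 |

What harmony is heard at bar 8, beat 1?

Beat 1 of bar 8 is beat (8−1)×5 + 1 = 36 overall.
Running totals: Ebm7 ends at 2, Bsus4 ends at 7, Asus4 ends at 10, Cm7 ends at 12, Adim ends at 15, Dm7 ends at 22, Dadd9 ends at 28, Ab6 ends at 32, Ebdim ends at 36.
Beat 36 falls within Ebdim.

Ebdim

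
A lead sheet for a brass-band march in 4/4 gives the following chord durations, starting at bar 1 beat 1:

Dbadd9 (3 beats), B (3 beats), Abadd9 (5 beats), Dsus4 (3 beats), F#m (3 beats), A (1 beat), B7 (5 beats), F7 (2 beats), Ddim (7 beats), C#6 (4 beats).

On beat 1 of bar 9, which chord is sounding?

Beat 1 of bar 9 is beat (9−1)×4 + 1 = 33 overall.
Running totals: Dbadd9 ends at 3, B ends at 6, Abadd9 ends at 11, Dsus4 ends at 14, F#m ends at 17, A ends at 18, B7 ends at 23, F7 ends at 25, Ddim ends at 32, C#6 ends at 36.
Beat 33 falls within C#6.

C#6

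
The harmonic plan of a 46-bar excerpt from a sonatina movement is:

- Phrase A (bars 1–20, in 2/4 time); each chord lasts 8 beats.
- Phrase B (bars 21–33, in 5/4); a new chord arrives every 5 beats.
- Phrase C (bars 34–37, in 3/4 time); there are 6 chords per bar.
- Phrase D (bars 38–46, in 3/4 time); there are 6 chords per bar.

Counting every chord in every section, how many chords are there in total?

96 chords

A: 20 bars × 2 beats = 40 beats; 8 beats/chord → 5 chords.
B: 13 bars × 5 beats = 65 beats; 5 beats/chord → 13 chords.
C: 4 bars × 3 beats = 12 beats; 0.5 beats/chord → 24 chords.
D: 9 bars × 3 beats = 27 beats; 0.5 beats/chord → 54 chords.
Total: 5 + 13 + 24 + 54 = 96.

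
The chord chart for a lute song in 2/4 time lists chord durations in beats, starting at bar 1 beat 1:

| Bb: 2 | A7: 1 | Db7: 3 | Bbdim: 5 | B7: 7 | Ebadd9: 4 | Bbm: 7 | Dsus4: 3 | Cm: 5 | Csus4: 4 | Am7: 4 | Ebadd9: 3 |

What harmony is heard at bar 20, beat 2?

Csus4

Beat 2 of bar 20 is beat (20−1)×2 + 2 = 40 overall.
Running totals: Bb ends at 2, A7 ends at 3, Db7 ends at 6, Bbdim ends at 11, B7 ends at 18, Ebadd9 ends at 22, Bbm ends at 29, Dsus4 ends at 32, Cm ends at 37, Csus4 ends at 41.
Beat 40 falls within Csus4.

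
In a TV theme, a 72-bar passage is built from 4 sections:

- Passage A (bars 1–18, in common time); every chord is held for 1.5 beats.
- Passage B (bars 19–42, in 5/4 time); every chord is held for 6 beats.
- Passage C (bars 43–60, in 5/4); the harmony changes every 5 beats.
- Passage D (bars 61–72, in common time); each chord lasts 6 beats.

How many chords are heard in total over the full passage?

94 chords

A: 18·4 = 72 beats, 72/1.5 = 48 chords.
B: 24·5 = 120 beats, 120/6 = 20 chords.
C: 18·5 = 90 beats, 90/5 = 18 chords.
D: 12·4 = 48 beats, 48/6 = 8 chords.
Total: 48 + 20 + 18 + 8 = 94.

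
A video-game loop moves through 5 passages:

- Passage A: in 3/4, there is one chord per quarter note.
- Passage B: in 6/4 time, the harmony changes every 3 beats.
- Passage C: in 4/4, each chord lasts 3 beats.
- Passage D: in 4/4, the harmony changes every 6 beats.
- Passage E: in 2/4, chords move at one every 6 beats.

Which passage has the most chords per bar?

A: 3 beats/bar ÷ 1 beat/chord = 3 chords/bar.
B: 6 beats/bar ÷ 3 beats/chord = 2 chords/bar.
C: 4 beats/bar ÷ 3 beats/chord = 4/3 chords/bar.
D: 4 beats/bar ÷ 6 beats/chord = 2/3 chords/bar.
E: 2 beats/bar ÷ 6 beats/chord = 1/3 chords/bar.
Fastest is A at 3 chords/bar.

Passage A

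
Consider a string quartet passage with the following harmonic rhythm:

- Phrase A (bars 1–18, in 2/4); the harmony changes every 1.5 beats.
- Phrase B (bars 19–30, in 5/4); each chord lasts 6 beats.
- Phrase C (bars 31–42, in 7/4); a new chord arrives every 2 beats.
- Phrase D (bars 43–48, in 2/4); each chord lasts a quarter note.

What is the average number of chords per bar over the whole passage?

A: 18 bars of 2 beats is 36 beats; at 1.5 beats each that's 24 chords.
B: 12 bars of 5 beats is 60 beats; at 6 beats each that's 10 chords.
C: 12 bars of 7 beats is 84 beats; at 2 beats each that's 42 chords.
D: 6 bars of 2 beats is 12 beats; at 1 beat each that's 12 chords.
Overall: 88 chords over 48 bars → 88/48 = 11/6 chords per bar.

11/6 chords per bar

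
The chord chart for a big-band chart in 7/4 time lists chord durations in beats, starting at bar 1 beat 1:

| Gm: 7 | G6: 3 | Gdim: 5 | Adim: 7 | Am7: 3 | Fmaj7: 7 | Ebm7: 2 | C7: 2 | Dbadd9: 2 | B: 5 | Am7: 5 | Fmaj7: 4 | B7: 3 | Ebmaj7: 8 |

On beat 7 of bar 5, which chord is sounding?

Beat 7 of bar 5 is beat (5−1)×7 + 7 = 35 overall.
Running totals: Gm ends at 7, G6 ends at 10, Gdim ends at 15, Adim ends at 22, Am7 ends at 25, Fmaj7 ends at 32, Ebm7 ends at 34, C7 ends at 36.
Beat 35 falls within C7.

C7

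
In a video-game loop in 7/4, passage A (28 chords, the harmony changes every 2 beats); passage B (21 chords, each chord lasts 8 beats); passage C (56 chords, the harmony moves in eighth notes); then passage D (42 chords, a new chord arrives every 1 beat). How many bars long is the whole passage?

A: 28 × 2 = 56 beats = 8 bars.
B: 21 × 8 = 168 beats = 24 bars.
C: 56 × 0.5 = 28 beats = 4 bars.
D: 42 × 1 = 42 beats = 6 bars.
Total: 8 + 24 + 4 + 6 = 42 bars.

42 bars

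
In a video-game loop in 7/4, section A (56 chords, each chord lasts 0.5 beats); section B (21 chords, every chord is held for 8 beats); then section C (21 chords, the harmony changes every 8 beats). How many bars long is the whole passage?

52 bars

A: 56 × 0.5 = 28 beats = 4 bars.
B: 21 × 8 = 168 beats = 24 bars.
C: 21 × 8 = 168 beats = 24 bars.
Total: 4 + 24 + 24 = 52 bars.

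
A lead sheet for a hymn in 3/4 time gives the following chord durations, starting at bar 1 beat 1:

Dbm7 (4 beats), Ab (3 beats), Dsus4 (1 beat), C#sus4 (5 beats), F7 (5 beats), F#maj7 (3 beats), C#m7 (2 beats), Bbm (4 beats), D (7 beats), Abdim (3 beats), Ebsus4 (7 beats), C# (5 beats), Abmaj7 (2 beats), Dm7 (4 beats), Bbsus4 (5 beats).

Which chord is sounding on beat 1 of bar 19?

Dm7

Beat 1 of bar 19 is beat (19−1)×3 + 1 = 55 overall.
Running totals: Dbm7 ends at 4, Ab ends at 7, Dsus4 ends at 8, C#sus4 ends at 13, F7 ends at 18, F#maj7 ends at 21, C#m7 ends at 23, Bbm ends at 27, D ends at 34, Abdim ends at 37, Ebsus4 ends at 44, C# ends at 49, Abmaj7 ends at 51, Dm7 ends at 55.
Beat 55 falls within Dm7.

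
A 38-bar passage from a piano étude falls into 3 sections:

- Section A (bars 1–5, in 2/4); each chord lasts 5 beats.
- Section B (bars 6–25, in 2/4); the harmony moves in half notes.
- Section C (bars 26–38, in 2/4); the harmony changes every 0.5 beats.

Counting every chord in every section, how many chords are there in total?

74 chords

A: 5 bars × 2 beats = 10 beats; 5 beats/chord → 2 chords.
B: 20 bars × 2 beats = 40 beats; 2 beats/chord → 20 chords.
C: 13 bars × 2 beats = 26 beats; 0.5 beats/chord → 52 chords.
Total: 2 + 20 + 52 = 74.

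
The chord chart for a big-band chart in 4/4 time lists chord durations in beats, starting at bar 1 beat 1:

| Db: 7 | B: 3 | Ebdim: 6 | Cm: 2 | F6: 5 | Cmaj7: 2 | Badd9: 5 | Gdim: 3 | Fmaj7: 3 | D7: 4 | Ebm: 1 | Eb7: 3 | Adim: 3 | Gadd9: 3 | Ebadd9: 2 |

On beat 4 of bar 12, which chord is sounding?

Beat 4 of bar 12 is beat (12−1)×4 + 4 = 48 overall.
Running totals: Db ends at 7, B ends at 10, Ebdim ends at 16, Cm ends at 18, F6 ends at 23, Cmaj7 ends at 25, Badd9 ends at 30, Gdim ends at 33, Fmaj7 ends at 36, D7 ends at 40, Ebm ends at 41, Eb7 ends at 44, Adim ends at 47, Gadd9 ends at 50.
Beat 48 falls within Gadd9.

Gadd9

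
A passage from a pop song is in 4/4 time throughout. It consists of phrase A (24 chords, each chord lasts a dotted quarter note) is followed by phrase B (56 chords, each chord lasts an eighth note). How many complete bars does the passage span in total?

A: 24 × 1.5 = 36 beats = 9 bars.
B: 56 × 0.5 = 28 beats = 7 bars.
Total: 9 + 7 = 16 bars.

16 bars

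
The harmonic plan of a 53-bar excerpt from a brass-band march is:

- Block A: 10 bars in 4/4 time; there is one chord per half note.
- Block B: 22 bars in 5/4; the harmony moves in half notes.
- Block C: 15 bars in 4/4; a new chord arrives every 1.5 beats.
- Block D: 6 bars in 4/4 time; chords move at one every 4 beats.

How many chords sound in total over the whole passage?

121 chords

A: 10 bars × 4 beats = 40 beats; 2 beats/chord → 20 chords.
B: 22 bars × 5 beats = 110 beats; 2 beats/chord → 55 chords.
C: 15 bars × 4 beats = 60 beats; 1.5 beats/chord → 40 chords.
D: 6 bars × 4 beats = 24 beats; 4 beats/chord → 6 chords.
Total: 20 + 55 + 40 + 6 = 121.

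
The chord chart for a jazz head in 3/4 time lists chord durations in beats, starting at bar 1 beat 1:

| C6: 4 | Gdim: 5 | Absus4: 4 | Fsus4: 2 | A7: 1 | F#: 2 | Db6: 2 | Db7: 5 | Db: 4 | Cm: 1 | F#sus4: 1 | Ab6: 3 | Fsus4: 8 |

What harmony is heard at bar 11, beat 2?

Beat 2 of bar 11 is beat (11−1)×3 + 2 = 32 overall.
Running totals: C6 ends at 4, Gdim ends at 9, Absus4 ends at 13, Fsus4 ends at 15, A7 ends at 16, F# ends at 18, Db6 ends at 20, Db7 ends at 25, Db ends at 29, Cm ends at 30, F#sus4 ends at 31, Ab6 ends at 34.
Beat 32 falls within Ab6.

Ab6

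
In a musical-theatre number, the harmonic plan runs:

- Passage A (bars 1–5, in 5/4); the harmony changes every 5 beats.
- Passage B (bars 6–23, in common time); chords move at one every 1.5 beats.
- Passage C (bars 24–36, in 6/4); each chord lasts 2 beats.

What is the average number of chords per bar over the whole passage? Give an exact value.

23/9 chords per bar

A: 5 × 5 = 25 beats ÷ 5 = 5 chords.
B: 18 × 4 = 72 beats ÷ 1.5 = 48 chords.
C: 13 × 6 = 78 beats ÷ 2 = 39 chords.
Overall: 92 chords over 36 bars → 92/36 = 23/9 chords per bar.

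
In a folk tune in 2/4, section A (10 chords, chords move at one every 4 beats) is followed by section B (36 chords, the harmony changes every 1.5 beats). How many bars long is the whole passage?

A: 10 × 4 = 40 beats = 20 bars.
B: 36 × 1.5 = 54 beats = 27 bars.
Total: 20 + 27 = 47 bars.

47 bars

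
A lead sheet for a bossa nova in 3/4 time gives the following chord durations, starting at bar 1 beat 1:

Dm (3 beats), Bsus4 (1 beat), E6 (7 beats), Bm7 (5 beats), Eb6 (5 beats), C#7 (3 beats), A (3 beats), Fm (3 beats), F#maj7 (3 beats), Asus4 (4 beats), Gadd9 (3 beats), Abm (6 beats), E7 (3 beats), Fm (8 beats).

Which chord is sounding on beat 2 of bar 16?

E7

Beat 2 of bar 16 is beat (16−1)×3 + 2 = 47 overall.
Running totals: Dm ends at 3, Bsus4 ends at 4, E6 ends at 11, Bm7 ends at 16, Eb6 ends at 21, C#7 ends at 24, A ends at 27, Fm ends at 30, F#maj7 ends at 33, Asus4 ends at 37, Gadd9 ends at 40, Abm ends at 46, E7 ends at 49.
Beat 47 falls within E7.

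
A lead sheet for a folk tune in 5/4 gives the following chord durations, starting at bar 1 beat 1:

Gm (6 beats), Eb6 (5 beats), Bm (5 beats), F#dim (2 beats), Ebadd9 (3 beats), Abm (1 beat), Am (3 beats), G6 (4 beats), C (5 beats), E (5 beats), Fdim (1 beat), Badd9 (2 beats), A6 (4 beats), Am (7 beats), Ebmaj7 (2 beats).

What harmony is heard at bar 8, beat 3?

E

Beat 3 of bar 8 is beat (8−1)×5 + 3 = 38 overall.
Running totals: Gm ends at 6, Eb6 ends at 11, Bm ends at 16, F#dim ends at 18, Ebadd9 ends at 21, Abm ends at 22, Am ends at 25, G6 ends at 29, C ends at 34, E ends at 39.
Beat 38 falls within E.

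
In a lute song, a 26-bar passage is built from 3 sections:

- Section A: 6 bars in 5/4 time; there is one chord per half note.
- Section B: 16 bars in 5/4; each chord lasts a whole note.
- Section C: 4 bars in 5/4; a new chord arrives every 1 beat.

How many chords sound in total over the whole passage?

A: 6 bars × 5 beats = 30 beats; 2 beats/chord → 15 chords.
B: 16 bars × 5 beats = 80 beats; 4 beats/chord → 20 chords.
C: 4 bars × 5 beats = 20 beats; 1 beat/chord → 20 chords.
Total: 15 + 20 + 20 = 55.

55 chords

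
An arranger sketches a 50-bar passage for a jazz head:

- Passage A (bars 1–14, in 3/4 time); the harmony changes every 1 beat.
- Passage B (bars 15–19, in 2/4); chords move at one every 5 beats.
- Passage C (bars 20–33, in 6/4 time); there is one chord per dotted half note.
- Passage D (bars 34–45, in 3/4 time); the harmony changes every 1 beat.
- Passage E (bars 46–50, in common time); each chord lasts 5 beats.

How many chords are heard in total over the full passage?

112 chords

A: 14 bars × 3 beats = 42 beats; 1 beat/chord → 42 chords.
B: 5 bars × 2 beats = 10 beats; 5 beats/chord → 2 chords.
C: 14 bars × 6 beats = 84 beats; 3 beats/chord → 28 chords.
D: 12 bars × 3 beats = 36 beats; 1 beat/chord → 36 chords.
E: 5 bars × 4 beats = 20 beats; 5 beats/chord → 4 chords.
Total: 42 + 2 + 28 + 36 + 4 = 112.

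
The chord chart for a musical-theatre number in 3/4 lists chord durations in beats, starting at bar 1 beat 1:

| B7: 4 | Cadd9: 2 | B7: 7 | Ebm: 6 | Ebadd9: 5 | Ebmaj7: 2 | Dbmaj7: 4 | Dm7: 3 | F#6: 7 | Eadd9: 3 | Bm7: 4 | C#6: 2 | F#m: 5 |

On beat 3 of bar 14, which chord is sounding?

Beat 3 of bar 14 is beat (14−1)×3 + 3 = 42 overall.
Running totals: B7 ends at 4, Cadd9 ends at 6, B7 ends at 13, Ebm ends at 19, Ebadd9 ends at 24, Ebmaj7 ends at 26, Dbmaj7 ends at 30, Dm7 ends at 33, F#6 ends at 40, Eadd9 ends at 43.
Beat 42 falls within Eadd9.

Eadd9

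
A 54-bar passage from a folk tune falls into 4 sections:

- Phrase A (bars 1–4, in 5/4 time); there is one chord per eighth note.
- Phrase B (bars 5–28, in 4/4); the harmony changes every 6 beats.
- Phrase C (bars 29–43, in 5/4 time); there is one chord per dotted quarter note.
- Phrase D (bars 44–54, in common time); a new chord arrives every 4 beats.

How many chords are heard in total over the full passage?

A: 4 bars × 5 beats = 20 beats; 0.5 beats/chord → 40 chords.
B: 24 bars × 4 beats = 96 beats; 6 beats/chord → 16 chords.
C: 15 bars × 5 beats = 75 beats; 1.5 beats/chord → 50 chords.
D: 11 bars × 4 beats = 44 beats; 4 beats/chord → 11 chords.
Total: 40 + 16 + 50 + 11 = 117.

117 chords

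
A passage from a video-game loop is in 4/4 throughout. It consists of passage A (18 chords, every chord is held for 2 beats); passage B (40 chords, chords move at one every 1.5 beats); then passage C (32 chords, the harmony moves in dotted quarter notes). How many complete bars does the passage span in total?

A: 18 × 2 = 36 beats = 9 bars.
B: 40 × 1.5 = 60 beats = 15 bars.
C: 32 × 1.5 = 48 beats = 12 bars.
Total: 9 + 15 + 12 = 36 bars.

36 bars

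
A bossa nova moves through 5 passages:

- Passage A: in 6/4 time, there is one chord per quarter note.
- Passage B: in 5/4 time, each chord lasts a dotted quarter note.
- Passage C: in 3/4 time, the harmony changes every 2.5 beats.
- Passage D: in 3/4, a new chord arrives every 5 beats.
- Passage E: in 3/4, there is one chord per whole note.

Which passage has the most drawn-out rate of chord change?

Passage D

A: 6 beats/bar ÷ 1 beat/chord = 6 chords/bar.
B: 5 beats/bar ÷ 1.5 beats/chord = 10/3 chords/bar.
C: 3 beats/bar ÷ 2.5 beats/chord = 1.2 chords/bar.
D: 3 beats/bar ÷ 5 beats/chord = 0.6 chords/bar.
E: 3 beats/bar ÷ 4 beats/chord = 0.75 chords/bar.
Slowest is D at 0.6 chords/bar.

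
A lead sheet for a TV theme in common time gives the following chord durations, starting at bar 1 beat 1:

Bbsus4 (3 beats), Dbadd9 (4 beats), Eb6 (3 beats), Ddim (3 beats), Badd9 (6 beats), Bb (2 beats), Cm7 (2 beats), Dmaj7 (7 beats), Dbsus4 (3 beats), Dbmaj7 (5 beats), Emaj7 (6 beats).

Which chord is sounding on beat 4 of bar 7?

Beat 4 of bar 7 is beat (7−1)×4 + 4 = 28 overall.
Running totals: Bbsus4 ends at 3, Dbadd9 ends at 7, Eb6 ends at 10, Ddim ends at 13, Badd9 ends at 19, Bb ends at 21, Cm7 ends at 23, Dmaj7 ends at 30.
Beat 28 falls within Dmaj7.

Dmaj7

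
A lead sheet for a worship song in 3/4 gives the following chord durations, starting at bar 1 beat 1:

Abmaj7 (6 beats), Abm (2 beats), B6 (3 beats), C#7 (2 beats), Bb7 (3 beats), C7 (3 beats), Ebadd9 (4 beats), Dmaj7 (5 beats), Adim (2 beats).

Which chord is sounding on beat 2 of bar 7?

Beat 2 of bar 7 is beat (7−1)×3 + 2 = 20 overall.
Running totals: Abmaj7 ends at 6, Abm ends at 8, B6 ends at 11, C#7 ends at 13, Bb7 ends at 16, C7 ends at 19, Ebadd9 ends at 23.
Beat 20 falls within Ebadd9.

Ebadd9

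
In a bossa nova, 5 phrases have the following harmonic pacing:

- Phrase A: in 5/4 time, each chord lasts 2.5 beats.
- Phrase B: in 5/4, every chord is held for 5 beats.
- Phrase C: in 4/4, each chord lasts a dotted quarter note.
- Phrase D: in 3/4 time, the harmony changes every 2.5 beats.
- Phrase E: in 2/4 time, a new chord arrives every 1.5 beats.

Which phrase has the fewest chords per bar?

Phrase B

A: 5 beats/bar ÷ 2.5 beats/chord = 2 chords/bar.
B: 5 beats/bar ÷ 5 beats/chord = 1 chord/bar.
C: 4 beats/bar ÷ 1.5 beats/chord = 8/3 chords/bar.
D: 3 beats/bar ÷ 2.5 beats/chord = 1.2 chords/bar.
E: 2 beats/bar ÷ 1.5 beats/chord = 4/3 chords/bar.
Slowest is B at 1 chords/bar.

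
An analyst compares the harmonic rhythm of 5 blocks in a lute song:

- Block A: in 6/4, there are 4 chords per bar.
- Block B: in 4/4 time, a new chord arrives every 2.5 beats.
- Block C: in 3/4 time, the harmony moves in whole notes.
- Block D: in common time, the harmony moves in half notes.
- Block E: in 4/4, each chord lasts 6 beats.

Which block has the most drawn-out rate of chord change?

A: 6/1.5 = 4 chords/bar.
B: 4/2.5 = 1.6 chords/bar.
C: 3/4 = 0.75 chords/bar.
D: 4/2 = 2 chords/bar.
E: 4/6 = 2/3 chords/bar.
Slowest is E at 2/3 chords/bar.

Block E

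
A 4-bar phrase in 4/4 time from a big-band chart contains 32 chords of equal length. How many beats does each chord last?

0.5 beats

4 bars × 4 beats/bar = 16 beats total.
16 beats ÷ 32 chords = 0.5 beats per chord.
(That is an eighth note.)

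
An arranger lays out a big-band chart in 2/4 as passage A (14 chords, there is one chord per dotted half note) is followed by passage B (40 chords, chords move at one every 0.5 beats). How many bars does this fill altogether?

A: 14 × 3 = 42 beats = 21 bars.
B: 40 × 0.5 = 20 beats = 10 bars.
Total: 21 + 10 = 31 bars.

31 bars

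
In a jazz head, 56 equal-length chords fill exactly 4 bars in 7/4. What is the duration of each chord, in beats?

4 bars × 7 beats/bar = 28 beats total.
28 beats ÷ 56 chords = 0.5 beats per chord.
(That is an eighth note.)

0.5 beats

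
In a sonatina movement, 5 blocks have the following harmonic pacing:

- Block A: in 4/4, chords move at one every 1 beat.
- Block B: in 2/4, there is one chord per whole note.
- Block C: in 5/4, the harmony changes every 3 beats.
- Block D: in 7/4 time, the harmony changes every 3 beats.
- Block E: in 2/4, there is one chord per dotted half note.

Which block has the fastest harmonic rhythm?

Block A

A: 4/1 = 4 chords/bar.
B: 2/4 = 0.5 chords/bar.
C: 5/3 = 5/3 chords/bar.
D: 7/3 = 7/3 chords/bar.
E: 2/3 = 2/3 chords/bar.
Fastest is A at 4 chords/bar.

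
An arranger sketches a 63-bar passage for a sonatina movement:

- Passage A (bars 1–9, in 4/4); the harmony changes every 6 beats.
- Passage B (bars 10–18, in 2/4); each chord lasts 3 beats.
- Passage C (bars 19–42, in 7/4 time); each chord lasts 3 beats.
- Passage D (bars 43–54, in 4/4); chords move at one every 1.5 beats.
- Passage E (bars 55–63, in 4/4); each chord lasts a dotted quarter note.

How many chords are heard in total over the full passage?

A has 36 beats and chords last 6 each, so 6 chords.
B has 18 beats and chords last 3 each, so 6 chords.
C has 168 beats and chords last 3 each, so 56 chords.
D has 48 beats and chords last 1.5 each, so 32 chords.
E has 36 beats and chords last 1.5 each, so 24 chords.
Total: 6 + 6 + 56 + 32 + 24 = 124.

124 chords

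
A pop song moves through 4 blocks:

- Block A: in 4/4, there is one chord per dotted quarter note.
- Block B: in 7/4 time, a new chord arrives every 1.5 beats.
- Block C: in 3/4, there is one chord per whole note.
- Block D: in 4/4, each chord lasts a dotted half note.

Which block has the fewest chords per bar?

Block C

A: 4 beats/bar ÷ 1.5 beats/chord = 8/3 chords/bar.
B: 7 beats/bar ÷ 1.5 beats/chord = 14/3 chords/bar.
C: 3 beats/bar ÷ 4 beats/chord = 0.75 chords/bar.
D: 4 beats/bar ÷ 3 beats/chord = 4/3 chords/bar.
Slowest is C at 0.75 chords/bar.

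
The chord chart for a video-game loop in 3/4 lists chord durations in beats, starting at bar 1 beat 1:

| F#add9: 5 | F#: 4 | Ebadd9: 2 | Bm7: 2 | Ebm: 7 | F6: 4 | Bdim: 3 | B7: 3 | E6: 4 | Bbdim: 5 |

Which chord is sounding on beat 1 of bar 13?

Bbdim

Beat 1 of bar 13 is beat (13−1)×3 + 1 = 37 overall.
Running totals: F#add9 ends at 5, F# ends at 9, Ebadd9 ends at 11, Bm7 ends at 13, Ebm ends at 20, F6 ends at 24, Bdim ends at 27, B7 ends at 30, E6 ends at 34, Bbdim ends at 39.
Beat 37 falls within Bbdim.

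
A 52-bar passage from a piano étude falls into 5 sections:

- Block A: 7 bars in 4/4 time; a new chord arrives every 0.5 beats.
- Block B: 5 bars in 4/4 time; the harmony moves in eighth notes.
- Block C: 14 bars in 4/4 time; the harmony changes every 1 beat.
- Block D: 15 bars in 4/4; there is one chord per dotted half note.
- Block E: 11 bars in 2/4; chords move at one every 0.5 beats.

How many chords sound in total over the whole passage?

216 chords

A: 7 bars × 4 beats = 28 beats; 0.5 beats/chord → 56 chords.
B: 5 bars × 4 beats = 20 beats; 0.5 beats/chord → 40 chords.
C: 14 bars × 4 beats = 56 beats; 1 beat/chord → 56 chords.
D: 15 bars × 4 beats = 60 beats; 3 beats/chord → 20 chords.
E: 11 bars × 2 beats = 22 beats; 0.5 beats/chord → 44 chords.
Total: 56 + 40 + 56 + 20 + 44 = 216.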